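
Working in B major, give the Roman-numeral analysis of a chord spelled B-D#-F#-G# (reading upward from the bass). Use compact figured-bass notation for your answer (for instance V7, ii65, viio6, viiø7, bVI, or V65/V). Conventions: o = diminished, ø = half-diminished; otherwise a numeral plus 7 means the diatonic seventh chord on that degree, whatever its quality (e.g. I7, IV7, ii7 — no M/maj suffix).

The pitches G#-B-D#-F# form a minor seventh chord rooted on G#.
G# is scale degree 6 in B major, and a minor seventh chord on that degree is written vi7.
With B in the bass the chord is in first inversion, so the figured bass is 65.

vi65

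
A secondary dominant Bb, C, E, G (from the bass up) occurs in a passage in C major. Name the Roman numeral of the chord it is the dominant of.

IV

The chord is a dominant seventh chord on C.
A dominant resolves down a perfect fifth: C → F. In C major, F is scale degree 4, i.e. IV.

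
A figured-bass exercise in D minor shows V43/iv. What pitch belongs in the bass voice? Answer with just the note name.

The applied chord V43/iv is rooted on D: D-F#-A-C.
The figure 43 means second inversion — the fifth is in the bass.

A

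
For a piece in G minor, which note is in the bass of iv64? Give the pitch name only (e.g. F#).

G

iv in G minor has root C; the chord is C-Eb-G.
The figure 64 means second inversion — the fifth is in the bass.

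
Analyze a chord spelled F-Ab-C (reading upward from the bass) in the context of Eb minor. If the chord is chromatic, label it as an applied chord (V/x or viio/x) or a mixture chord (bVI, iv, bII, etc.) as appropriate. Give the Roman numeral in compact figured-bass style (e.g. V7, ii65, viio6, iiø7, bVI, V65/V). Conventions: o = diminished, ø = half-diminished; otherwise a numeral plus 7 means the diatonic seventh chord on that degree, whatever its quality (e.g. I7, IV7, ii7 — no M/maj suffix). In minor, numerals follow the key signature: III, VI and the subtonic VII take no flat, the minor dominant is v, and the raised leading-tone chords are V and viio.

ii

The pitches F-Ab-C form a minor triad rooted on F.
F is the second degree of Eb minor. This is the minor supertonic, borrowed from the parallel major (the Dorian ii).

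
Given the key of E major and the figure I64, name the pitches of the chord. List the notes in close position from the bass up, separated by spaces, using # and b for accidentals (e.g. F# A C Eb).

B E G#

The numeral's case and figure indicate a major triad. In E major its root, scale degree 1, is E.
That chord is spelled E-G#-B.
With the 64 figure the chord is in second inversion; from the bass B upward in close position it reads B-E-G#.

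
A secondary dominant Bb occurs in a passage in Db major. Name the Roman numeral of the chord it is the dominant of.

The chord is a major triad on Bb.
A dominant resolves down a perfect fifth: Bb → Eb. In Db major, Eb is scale degree 2, i.e. ii.

ii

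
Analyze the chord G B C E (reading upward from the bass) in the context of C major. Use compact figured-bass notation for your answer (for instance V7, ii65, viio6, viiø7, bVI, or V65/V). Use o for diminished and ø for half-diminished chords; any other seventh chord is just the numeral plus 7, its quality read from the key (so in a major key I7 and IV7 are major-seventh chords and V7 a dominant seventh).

I43

The pitches C-E-G-B form a major seventh chord rooted on C.
C is scale degree 1 in C major, and a major seventh chord on that degree is written I7.
With G in the bass the chord is in second inversion, so the figured bass is 43.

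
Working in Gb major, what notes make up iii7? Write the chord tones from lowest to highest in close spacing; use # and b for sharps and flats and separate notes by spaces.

Bb Db F Ab

In Gb major, scale degree 3 is Bb, and the diatonic chord built there is a minor seventh chord.
That chord is spelled Bb-Db-F-Ab.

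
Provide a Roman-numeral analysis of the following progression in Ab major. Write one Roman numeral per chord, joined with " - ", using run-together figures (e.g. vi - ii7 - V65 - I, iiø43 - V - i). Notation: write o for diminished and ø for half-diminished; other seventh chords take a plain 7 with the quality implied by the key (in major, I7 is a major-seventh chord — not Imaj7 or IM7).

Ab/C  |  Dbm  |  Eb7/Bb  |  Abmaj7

I6 - iv - V43 - I7

Ab/C has root Ab, degree 1 in Ab major, so I6.
Dbm is non-diatonic — iv, a mixture chord from Ab minor.
Eb7/Bb: root Eb is the dominant; dominant seventh chord there is V43.
Abmaj7: root Ab is the tonic; major seventh chord there is I7.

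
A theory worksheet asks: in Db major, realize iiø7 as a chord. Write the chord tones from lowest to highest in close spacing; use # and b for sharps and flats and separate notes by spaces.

Scale degree 2 in Db major is Eb; here the chord built on it is altered to a half-diminished seventh chord. iiø7 is the half-diminished supertonic seventh, borrowed from the parallel minor.
So the chord is Eb-Gb-Bbb-Db.

Eb Gb Bbb Db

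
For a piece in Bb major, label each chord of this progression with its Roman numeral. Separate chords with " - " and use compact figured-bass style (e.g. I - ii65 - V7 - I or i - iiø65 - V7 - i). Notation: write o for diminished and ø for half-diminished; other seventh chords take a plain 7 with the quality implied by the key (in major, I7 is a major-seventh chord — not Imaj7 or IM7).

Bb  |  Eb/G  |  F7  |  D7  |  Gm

Bb: major triad on Bb = scale degree 1 → I.
Eb/G has root Eb, degree 4 in Bb major, so IV6.
F7 has root F, degree 5 in Bb major, so V7.
D7: chromatic; D is V of vi, so V7/vi.
Gm has root G, degree 6 in Bb major, so vi.

I - IV6 - V7 - V7/vi - vi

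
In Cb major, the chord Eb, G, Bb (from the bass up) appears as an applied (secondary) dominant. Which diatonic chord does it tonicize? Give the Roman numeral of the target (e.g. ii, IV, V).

vi

The chord is a major triad on Eb.
A dominant resolves down a perfect fifth: Eb → Ab. In Cb major, Ab is scale degree 6, i.e. vi.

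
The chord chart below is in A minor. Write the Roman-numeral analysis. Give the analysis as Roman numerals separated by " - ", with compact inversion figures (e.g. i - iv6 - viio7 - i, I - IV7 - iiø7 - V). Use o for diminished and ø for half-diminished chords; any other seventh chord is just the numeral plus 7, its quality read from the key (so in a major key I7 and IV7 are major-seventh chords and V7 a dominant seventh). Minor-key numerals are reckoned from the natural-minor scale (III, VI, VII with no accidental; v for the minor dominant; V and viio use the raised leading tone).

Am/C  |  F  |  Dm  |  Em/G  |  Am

i6 - VI - iv - v6 - i

Am/C: root A is the tonic; minor triad there is i6.
F: root F is the submediant; major triad there is VI.
Dm: root D is the subdominant; minor triad there is iv.
Em/G: minor triad on E = scale degree 5 → v6.
Am has root A, degree 1 in A minor, so i.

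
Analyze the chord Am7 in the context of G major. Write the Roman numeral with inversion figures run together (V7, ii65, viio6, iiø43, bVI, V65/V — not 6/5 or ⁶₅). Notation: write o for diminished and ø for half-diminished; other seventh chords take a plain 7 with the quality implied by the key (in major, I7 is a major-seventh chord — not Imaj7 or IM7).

ii7

Stacked in thirds the chord is A-C-E-G: a minor seventh chord on A.
A is scale degree 2 in G major, and a minor seventh chord on that degree is written ii7.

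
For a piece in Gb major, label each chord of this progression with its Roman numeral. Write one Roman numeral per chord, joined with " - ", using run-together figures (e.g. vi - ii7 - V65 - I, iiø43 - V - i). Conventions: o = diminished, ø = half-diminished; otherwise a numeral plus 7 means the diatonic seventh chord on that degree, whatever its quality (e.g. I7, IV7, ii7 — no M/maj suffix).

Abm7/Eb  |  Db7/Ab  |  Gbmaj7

ii43 - V43 - I7

Abm7/Eb: minor seventh chord on Ab = scale degree 2 → ii43.
Db7/Ab: root Db is the dominant; dominant seventh chord there is V43.
Gbmaj7: root Gb is the tonic; major seventh chord there is I7.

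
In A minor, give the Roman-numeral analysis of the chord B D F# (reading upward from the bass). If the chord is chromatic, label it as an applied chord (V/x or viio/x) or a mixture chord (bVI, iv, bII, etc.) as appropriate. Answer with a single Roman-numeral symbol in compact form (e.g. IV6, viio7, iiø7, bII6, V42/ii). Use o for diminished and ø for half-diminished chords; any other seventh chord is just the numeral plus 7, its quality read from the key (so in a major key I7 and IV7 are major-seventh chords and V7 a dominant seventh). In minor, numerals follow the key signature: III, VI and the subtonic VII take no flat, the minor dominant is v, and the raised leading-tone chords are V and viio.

The pitches B-D-F# form a minor triad rooted on B.
B is the second degree of A minor. This is the minor supertonic, borrowed from the parallel major (the Dorian ii).

ii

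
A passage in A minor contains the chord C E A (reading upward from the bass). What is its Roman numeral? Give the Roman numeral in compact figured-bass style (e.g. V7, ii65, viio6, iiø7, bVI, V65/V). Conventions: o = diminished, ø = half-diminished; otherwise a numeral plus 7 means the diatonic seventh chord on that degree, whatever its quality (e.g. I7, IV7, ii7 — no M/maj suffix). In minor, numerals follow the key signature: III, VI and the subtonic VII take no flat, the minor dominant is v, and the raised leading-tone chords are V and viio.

i6

The pitches A-C-E form a minor triad rooted on A.
In A minor, A is the tonic; the diatonic minor triad there is i.
With C in the bass the chord is in first inversion, so the figured bass is 6.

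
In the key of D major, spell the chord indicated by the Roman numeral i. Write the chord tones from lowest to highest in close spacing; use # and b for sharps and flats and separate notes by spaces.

D F A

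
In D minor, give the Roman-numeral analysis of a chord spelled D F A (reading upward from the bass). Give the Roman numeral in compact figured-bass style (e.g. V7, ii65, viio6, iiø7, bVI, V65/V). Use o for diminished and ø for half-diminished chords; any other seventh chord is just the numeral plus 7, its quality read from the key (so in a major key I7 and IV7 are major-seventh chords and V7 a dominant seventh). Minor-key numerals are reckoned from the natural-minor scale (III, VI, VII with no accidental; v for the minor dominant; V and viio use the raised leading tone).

The pitches D-F-A form a minor triad rooted on D.
D is scale degree 1 in D minor, and a minor triad on that degree is written i.

i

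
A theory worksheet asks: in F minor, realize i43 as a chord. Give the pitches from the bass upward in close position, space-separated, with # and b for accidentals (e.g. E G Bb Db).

The numeral's case and figure indicate a minor seventh chord. In F minor its root, scale degree 1, is F.
That chord is spelled F-Ab-C-Eb.
The figured bass 43 indicates second inversion, placing the fifth (C) in the bass: C-Eb-F-Ab.

C Eb F Ab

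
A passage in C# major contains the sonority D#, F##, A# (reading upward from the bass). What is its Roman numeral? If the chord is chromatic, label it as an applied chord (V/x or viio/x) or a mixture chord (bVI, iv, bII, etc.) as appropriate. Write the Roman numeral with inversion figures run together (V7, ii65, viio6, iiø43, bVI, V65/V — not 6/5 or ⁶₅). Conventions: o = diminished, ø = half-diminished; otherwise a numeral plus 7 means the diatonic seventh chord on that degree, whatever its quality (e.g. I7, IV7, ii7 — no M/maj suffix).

V/V

Stacked in thirds the chord is D#-F##-A#: a major triad on D#.
D# is not a diatonic chord root with this quality in C# major, but it lies a perfect fifth above G# (V), so the chord functions as an applied dominant of V.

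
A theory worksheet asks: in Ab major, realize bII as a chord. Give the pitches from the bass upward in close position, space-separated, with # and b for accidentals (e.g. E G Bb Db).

Bbb Db Fb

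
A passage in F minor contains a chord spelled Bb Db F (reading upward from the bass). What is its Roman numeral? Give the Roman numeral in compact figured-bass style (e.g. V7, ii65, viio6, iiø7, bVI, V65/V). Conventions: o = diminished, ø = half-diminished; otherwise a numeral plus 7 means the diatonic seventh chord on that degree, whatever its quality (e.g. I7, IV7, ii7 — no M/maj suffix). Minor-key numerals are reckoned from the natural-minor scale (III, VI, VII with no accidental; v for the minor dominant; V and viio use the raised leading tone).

The pitches Bb-Db-F form a minor triad rooted on Bb.
Bb is scale degree 4 in F minor, and a minor triad on that degree is written iv.

iv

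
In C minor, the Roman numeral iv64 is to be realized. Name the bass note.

C

iv in C minor has root F; the chord is F-Ab-C.
The figure 64 means second inversion — the fifth is in the bass.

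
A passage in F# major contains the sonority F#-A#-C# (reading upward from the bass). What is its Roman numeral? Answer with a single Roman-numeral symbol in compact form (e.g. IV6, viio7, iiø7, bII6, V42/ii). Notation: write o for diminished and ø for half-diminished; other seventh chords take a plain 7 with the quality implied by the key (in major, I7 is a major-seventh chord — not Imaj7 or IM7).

I

The pitches F#-A#-C# form a major triad rooted on F#.
F# is scale degree 1 in F# major, and a major triad on that degree is written I.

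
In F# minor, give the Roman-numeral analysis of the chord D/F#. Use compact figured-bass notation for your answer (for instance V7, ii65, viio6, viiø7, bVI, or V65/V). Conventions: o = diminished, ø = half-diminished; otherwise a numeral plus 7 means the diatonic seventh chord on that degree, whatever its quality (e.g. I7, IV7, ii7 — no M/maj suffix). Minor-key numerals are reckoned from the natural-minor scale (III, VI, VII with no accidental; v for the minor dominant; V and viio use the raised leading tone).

VI6

The pitches D-F#-A form a major triad rooted on D.
In F# minor, D is the submediant; the diatonic major triad there is VI.
With F# in the bass the chord is in first inversion, so the figured bass is 6.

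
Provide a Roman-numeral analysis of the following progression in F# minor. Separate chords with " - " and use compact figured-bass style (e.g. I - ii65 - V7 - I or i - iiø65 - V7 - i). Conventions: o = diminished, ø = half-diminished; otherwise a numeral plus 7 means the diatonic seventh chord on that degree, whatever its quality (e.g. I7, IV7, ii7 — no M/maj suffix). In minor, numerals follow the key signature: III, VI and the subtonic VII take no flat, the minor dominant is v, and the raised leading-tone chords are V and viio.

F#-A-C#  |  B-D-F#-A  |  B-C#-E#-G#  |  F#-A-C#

i - iv7 - V42 - i

F#-A-C#: minor triad on F# = scale degree 1 → i.
B-D-F#-A: minor seventh chord on B = scale degree 4 → iv7.
B-C#-E#-G# has root C#, degree 5 in F# minor, so V42.
F#-A-C#: root F# is the tonic; minor triad there is i.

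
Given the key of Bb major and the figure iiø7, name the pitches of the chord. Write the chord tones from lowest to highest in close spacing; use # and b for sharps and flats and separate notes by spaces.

C Eb Gb Bb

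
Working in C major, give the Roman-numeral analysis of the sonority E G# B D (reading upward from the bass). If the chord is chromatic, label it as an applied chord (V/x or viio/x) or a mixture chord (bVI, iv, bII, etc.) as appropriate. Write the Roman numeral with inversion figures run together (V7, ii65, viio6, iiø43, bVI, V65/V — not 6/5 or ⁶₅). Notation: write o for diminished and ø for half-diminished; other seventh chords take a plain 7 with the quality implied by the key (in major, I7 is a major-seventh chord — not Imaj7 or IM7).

V7/vi

Stacked in thirds the chord is E-G#-B-D: a dominant seventh chord on E.
E is not a diatonic chord root with this quality in C major, but it lies a perfect fifth above A (vi), so the chord functions as an applied dominant of vi.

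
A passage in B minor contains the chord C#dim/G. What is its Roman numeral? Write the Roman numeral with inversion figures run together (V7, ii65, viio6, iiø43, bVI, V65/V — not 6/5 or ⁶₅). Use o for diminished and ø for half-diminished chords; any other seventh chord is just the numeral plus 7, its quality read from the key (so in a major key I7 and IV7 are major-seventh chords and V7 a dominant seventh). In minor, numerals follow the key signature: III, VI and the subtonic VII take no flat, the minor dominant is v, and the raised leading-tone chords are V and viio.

iio64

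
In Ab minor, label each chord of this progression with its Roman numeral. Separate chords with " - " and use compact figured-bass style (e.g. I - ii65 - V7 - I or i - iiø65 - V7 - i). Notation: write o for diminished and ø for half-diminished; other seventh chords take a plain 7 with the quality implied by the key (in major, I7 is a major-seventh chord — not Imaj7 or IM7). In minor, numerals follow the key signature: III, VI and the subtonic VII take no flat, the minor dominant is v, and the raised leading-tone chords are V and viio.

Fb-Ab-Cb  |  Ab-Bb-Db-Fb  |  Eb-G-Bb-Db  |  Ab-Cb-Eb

VI - iiø42 - V7 - i

Fb-Ab-Cb: major triad on Fb = scale degree 6 → VI.
Ab-Bb-Db-Fb: root Bb is the supertonic; half-diminished seventh chord there is iiø42.
Eb-G-Bb-Db: dominant seventh chord on Eb = scale degree 5 → V7.
Ab-Cb-Eb: minor triad on Ab = scale degree 1 → i.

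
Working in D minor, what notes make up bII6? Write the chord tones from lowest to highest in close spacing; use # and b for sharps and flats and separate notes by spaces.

bII6 is the Neapolitan sixth — a major triad on the lowered second degree, here in its customary first inversion. In D minor that root is Eb.
So the chord is Eb-G-Bb, a major triad.
With the 6 figure the chord is in first inversion; from the bass G upward in close position it reads G-Bb-Eb.

G Bb Eb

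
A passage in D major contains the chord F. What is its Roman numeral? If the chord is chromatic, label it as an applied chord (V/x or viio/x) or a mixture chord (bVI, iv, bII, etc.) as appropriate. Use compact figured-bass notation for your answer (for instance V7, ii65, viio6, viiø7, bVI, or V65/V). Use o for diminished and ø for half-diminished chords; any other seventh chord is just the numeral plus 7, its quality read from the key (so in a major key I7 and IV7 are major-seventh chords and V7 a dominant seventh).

bIII

Stacked in thirds the chord is F-A-C: a major triad on F.
F is the lowered third degree of D major (diatonic 3 would be F#). This is a major triad on the lowered third degree, borrowed from the parallel minor.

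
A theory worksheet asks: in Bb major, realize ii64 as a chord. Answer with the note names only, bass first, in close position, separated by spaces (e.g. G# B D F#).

G C Eb

In Bb major, the supertonic is C, and the diatonic chord built there is a minor triad.
That chord is spelled C-Eb-G.
With the 64 figure the chord is in second inversion; from the bass G upward in close position it reads G-C-Eb.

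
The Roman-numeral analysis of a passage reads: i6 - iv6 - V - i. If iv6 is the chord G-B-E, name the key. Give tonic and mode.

iv6 is given as G-B-E — a minor triad with root E.
iv6 on E implies E is the subdominant; that puts the tonic at B, and the lowercase numeral fits minor mode.

B minor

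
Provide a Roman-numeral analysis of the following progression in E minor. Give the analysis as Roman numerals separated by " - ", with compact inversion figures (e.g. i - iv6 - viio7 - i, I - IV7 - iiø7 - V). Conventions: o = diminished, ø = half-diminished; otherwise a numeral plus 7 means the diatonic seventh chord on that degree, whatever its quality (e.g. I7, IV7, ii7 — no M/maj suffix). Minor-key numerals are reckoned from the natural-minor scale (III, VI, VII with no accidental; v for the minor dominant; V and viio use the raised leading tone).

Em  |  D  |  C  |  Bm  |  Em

Em: minor triad on E = scale degree 1 → i.
D: root D is the subtonic; major triad there is VII.
C has root C, degree 6 in E minor, so VI.
Bm has root B, degree 5 in E minor, so v.
Em has root E, degree 1 in E minor, so i.

i - VII - VI - v - i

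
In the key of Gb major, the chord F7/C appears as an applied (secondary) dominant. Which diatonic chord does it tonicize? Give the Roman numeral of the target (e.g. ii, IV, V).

iii

The chord is a dominant seventh chord on F.
A dominant resolves down a perfect fifth: F → Bb. In Gb major, Bb is scale degree 3, i.e. iii.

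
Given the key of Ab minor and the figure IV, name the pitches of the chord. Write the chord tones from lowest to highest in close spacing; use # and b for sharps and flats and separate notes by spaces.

Db F Ab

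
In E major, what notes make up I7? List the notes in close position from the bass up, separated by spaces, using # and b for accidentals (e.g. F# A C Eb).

E G# B D#

The numeral's case and figure indicate a major seventh chord. In E major its root, the first degree, is E.
Stacking thirds from E gives E-G#-B-D#.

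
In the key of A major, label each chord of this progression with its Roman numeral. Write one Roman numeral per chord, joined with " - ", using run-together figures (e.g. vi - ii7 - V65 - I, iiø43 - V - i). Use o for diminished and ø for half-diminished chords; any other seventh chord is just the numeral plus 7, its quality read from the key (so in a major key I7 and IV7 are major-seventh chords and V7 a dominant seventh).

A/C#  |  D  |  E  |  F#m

I6 - IV - V - vi

A/C#: root A is the tonic; major triad there is I6.
D has root D, degree 4 in A major, so IV.
E: root E is the dominant; major triad there is V.
F#m has root F#, degree 6 in A major, so vi.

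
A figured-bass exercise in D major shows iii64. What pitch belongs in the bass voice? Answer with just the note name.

iii in D major has root F#; the chord is F#-A-C#.
The figure 64 means second inversion — the fifth is in the bass.

C#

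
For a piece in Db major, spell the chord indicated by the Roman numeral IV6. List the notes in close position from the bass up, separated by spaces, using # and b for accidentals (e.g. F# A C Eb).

Bb Db Gb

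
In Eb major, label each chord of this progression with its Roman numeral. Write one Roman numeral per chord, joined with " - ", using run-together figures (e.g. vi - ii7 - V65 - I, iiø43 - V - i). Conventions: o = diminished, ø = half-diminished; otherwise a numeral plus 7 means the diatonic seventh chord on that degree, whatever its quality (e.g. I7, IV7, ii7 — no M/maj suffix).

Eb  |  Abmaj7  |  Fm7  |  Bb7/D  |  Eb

I - IV7 - ii7 - V65 - I

Eb has root Eb, degree 1 in Eb major, so I.
Abmaj7 has root Ab, degree 4 in Eb major, so IV7.
Fm7: root F is the supertonic; minor seventh chord there is ii7.
Bb7/D: root Bb is the dominant; dominant seventh chord there is V65.
Eb: root Eb is the tonic; major triad there is I.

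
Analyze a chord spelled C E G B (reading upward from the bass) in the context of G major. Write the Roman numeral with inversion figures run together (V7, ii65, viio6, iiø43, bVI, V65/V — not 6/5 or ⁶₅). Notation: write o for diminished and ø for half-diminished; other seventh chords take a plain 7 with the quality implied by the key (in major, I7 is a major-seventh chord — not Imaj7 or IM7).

The pitches C-E-G-B form a major seventh chord rooted on C.
In G major, C is the subdominant; the diatonic major seventh chord there is IV7.

IV7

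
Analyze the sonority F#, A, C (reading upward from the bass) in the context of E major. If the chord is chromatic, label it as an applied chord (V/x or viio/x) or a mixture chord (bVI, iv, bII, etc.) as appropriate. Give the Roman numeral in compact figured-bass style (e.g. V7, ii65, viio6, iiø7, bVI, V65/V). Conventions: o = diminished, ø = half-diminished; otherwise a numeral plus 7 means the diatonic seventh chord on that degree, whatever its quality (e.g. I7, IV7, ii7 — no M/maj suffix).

iio

Stacked in thirds the chord is F#-A-C: a diminished triad on F#.
F# is the second degree of E major. This is the diminished supertonic triad, borrowed from the parallel minor.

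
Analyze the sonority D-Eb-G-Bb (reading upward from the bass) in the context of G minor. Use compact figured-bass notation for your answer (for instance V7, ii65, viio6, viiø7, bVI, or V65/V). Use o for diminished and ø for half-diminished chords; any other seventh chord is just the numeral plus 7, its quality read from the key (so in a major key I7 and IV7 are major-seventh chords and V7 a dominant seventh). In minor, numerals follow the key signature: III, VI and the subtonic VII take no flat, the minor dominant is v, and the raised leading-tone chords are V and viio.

VI42

Stacked in thirds the chord is Eb-G-Bb-D: a major seventh chord on Eb.
In G minor, Eb is the submediant; the diatonic major seventh chord there is VI7.
With D in the bass the chord is in third inversion, so the figured bass is 42.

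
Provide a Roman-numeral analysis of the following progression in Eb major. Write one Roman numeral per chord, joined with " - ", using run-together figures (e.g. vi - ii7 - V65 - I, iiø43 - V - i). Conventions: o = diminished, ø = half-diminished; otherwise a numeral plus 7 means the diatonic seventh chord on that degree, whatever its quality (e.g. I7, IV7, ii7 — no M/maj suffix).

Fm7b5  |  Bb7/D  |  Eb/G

Fm7b5: half-diminished seventh chord on F — chromatic; iiø7 (borrowed from the parallel minor).
Bb7/D: dominant seventh chord on Bb = scale degree 5 → V65.
Eb/G: root Eb is the tonic; major triad there is I6.

iiø7 - V65 - I6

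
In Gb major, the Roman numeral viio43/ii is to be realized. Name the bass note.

The applied chord viio43/ii is rooted on G: G-Bb-Db-Fb.
The figure 43 means second inversion — the fifth is in the bass.

Db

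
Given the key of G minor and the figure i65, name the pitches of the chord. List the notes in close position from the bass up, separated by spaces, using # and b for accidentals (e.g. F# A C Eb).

In G minor, the tonic is G, and the diatonic chord built there is a minor seventh chord.
Stacking thirds from G gives G-Bb-D-F.
The figured bass 65 indicates first inversion, placing the third (Bb) in the bass: Bb-D-F-G.

Bb D F G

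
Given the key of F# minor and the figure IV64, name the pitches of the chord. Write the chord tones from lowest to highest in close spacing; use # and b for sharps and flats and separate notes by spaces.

F# B D#

IV64 is the major subdominant, borrowed from the parallel major. In F# minor that root is B.
So the chord is B-D#-F#, a major triad.
The figured bass 64 indicates second inversion, placing the fifth (F#) in the bass: F#-B-D#.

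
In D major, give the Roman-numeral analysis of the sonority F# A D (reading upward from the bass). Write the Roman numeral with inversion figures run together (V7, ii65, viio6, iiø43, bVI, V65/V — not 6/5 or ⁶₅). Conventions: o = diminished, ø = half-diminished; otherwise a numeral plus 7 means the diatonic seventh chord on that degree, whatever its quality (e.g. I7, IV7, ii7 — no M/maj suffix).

I6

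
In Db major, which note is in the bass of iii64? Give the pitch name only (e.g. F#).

C

iii in Db major has root F; the chord is F-Ab-C.
The figure 64 means second inversion — the fifth is in the bass.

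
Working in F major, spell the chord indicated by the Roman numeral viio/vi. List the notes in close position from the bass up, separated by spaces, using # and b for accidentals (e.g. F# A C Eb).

C# E G

The slash marks an applied leading-tone chord: viio of vi. In F major, vi is D, so the leading tone to it is C#, a half step below.
Building a diminished triad on C# gives C#-E-G.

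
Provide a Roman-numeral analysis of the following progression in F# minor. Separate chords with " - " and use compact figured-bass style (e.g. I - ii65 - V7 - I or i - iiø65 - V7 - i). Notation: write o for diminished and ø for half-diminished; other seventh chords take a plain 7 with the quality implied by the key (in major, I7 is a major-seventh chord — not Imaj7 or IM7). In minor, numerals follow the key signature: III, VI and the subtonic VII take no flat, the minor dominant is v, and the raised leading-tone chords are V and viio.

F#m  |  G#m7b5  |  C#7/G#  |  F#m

i - iiø7 - V43 - i

F#m: root F# is the tonic; minor triad there is i.
G#m7b5 has root G#, degree 2 in F# minor, so iiø7.
C#7/G#: dominant seventh chord on C# = scale degree 5 → V43.
F#m: minor triad on F# = scale degree 1 → i.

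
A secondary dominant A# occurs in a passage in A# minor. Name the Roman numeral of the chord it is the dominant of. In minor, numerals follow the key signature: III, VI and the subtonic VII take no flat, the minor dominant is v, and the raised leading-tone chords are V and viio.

The chord is a major triad on A#.
A dominant resolves down a perfect fifth: A# → D#. In A# minor, D# is scale degree 4, i.e. iv.

iv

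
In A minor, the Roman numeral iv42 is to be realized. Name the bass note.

C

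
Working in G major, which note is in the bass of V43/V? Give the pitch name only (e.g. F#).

E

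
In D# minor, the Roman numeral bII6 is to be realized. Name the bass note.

bII in D# minor has root E; the chord is E-G#-B.
The figure 6 means first inversion — the third is in the bass.

G#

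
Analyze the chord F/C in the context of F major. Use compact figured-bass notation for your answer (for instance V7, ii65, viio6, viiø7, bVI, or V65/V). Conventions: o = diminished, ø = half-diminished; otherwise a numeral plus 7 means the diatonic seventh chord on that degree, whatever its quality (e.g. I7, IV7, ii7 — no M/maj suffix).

I64

The pitches F-A-C form a major triad rooted on F.
F is scale degree 1 in F major, and a major triad on that degree is written I.
With C in the bass the chord is in second inversion, so the figured bass is 64.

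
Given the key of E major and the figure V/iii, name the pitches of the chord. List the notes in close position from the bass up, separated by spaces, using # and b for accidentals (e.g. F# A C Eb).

D# F## A#

The slash means an applied dominant: we want the dominant of iii. In E major, iii is G# minor, and its dominant is built on D#.
Building a major triad on D# gives D#-F##-A#.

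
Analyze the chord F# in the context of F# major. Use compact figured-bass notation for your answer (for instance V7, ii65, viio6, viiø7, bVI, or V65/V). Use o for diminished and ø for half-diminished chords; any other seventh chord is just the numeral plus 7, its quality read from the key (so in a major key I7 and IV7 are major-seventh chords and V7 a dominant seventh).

I

The pitches F#-A#-C# form a major triad rooted on F#.
In F# major, F# is the tonic; the diatonic major triad there is I.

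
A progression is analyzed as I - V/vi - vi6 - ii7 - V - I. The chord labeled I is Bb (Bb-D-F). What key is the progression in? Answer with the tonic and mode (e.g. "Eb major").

Bb major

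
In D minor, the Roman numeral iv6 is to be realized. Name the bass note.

iv in D minor has root G; the chord is G-Bb-D.
The figure 6 means first inversion — the third is in the bass.

Bb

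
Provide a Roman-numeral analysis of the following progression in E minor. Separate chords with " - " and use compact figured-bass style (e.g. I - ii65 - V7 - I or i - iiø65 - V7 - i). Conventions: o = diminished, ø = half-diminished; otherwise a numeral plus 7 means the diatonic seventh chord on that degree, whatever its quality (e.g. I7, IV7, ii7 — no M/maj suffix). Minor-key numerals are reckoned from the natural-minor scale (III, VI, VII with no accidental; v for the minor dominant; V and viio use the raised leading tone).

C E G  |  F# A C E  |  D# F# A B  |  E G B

C-E-G has root C, degree 6 in E minor, so VI.
F#-A-C-E: half-diminished seventh chord on F# = scale degree 2 → iiø7.
D#-F#-A-B: dominant seventh chord on B = scale degree 5 → V65.
E-G-B: root E is the tonic; minor triad there is i.

VI - iiø7 - V65 - i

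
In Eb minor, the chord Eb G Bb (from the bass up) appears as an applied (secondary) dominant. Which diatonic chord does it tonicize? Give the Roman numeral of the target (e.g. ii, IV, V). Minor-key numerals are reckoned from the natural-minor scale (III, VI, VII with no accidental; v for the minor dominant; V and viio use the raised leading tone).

iv

The chord is a major triad on Eb.
A dominant resolves down a perfect fifth: Eb → Ab. In Eb minor, Ab is scale degree 4, i.e. iv.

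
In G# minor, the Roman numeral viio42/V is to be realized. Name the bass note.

The applied chord viio42/V is rooted on C##: C##-E#-G#-B.
The figure 42 means third inversion — the seventh is in the bass.

B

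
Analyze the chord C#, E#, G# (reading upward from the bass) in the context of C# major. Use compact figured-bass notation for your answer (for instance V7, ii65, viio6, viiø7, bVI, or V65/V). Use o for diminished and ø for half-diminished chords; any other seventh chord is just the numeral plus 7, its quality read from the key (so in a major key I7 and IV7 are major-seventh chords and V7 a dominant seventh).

I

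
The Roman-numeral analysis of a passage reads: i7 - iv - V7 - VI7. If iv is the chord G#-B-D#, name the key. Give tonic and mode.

D# minor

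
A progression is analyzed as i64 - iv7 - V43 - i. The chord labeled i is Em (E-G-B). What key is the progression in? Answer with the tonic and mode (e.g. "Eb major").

The anchor chord is a minor triad on E, labeled i.
If E is scale degree 1 and the mode makes that degree carry a minor triad, the tonic is E and the mode is minor.

E minor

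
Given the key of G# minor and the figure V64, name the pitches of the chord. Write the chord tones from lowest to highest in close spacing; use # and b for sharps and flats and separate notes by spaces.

In G# minor, the fifth degree is D#. The dominant is major (leading tone raised), so V is a major triad.
That chord is spelled D#-F##-A#.
The figured bass 64 indicates second inversion, placing the fifth (A#) in the bass: A#-D#-F##.

A# D# F##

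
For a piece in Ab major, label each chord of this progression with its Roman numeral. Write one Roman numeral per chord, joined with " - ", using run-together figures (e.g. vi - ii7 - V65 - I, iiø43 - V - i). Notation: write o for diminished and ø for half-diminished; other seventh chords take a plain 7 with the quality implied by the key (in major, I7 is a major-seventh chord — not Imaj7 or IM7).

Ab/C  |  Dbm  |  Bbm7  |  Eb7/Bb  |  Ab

I6 - iv - ii7 - V43 - I

Ab/C: root Ab is the tonic; major triad there is I6.
Dbm: minor triad on Db — chromatic; iv (borrowed from the parallel minor).
Bbm7 has root Bb, degree 2 in Ab major, so ii7.
Eb7/Bb: root Eb is the dominant; dominant seventh chord there is V43.
Ab has root Ab, degree 1 in Ab major, so I.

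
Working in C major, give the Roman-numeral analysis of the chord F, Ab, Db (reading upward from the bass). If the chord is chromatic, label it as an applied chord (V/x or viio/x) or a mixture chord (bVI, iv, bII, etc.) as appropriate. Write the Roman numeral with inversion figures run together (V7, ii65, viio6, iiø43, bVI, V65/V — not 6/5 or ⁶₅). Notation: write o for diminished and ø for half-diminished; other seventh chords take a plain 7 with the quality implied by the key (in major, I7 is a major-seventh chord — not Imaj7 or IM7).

bII6

Stacked in thirds the chord is Db-F-Ab: a major triad on Db.
Db is the lowered second degree of C major (diatonic 2 would be D). This is the Neapolitan sixth — a major triad on the lowered second degree, here in its customary first inversion.
With F in the bass the chord is in first inversion, so the figured bass is 6.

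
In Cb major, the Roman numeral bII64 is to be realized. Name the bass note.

Abb

bII in Cb major has root Dbb; the chord is Dbb-Fb-Abb.
The figure 64 means second inversion — the fifth is in the bass.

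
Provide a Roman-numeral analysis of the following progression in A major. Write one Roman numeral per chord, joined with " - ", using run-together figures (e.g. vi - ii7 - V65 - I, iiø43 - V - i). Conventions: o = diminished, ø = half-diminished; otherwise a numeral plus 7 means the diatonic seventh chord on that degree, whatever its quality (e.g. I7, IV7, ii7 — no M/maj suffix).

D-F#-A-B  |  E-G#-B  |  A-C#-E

ii65 - V - I

D-F#-A-B: minor seventh chord on B = scale degree 2 → ii65.
E-G#-B: root E is the dominant; major triad there is V.
A-C#-E: root A is the tonic; major triad there is I.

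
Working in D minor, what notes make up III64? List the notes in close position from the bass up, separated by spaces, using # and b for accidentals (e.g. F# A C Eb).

C F A

In D minor, the third degree is F, and the diatonic chord built there is a major triad.
Stacking thirds from F gives F-A-C.
With the 64 figure the chord is in second inversion; from the bass C upward in close position it reads C-F-A.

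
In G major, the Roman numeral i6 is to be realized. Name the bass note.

i in G major has root G; the chord is G-Bb-D.
The figure 6 means first inversion — the third is in the bass.

Bb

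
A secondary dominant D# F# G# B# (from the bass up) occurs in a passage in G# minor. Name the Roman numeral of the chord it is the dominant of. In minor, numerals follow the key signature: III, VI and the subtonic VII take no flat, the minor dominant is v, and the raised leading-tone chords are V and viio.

iv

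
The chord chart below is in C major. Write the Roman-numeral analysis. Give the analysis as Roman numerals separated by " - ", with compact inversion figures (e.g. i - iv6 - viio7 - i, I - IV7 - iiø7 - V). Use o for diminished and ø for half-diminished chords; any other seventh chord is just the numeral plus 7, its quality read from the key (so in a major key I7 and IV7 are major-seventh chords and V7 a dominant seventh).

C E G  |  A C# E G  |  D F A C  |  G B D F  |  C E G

I - V7/ii - ii7 - V7 - I

C-E-G: major triad on C = scale degree 1 → I.
A-C#-E-G: chromatic; A is V of ii, so V7/ii.
D-F-A-C: root D is the supertonic; minor seventh chord there is ii7.
G-B-D-F: root G is the dominant; dominant seventh chord there is V7.
C-E-G: root C is the tonic; major triad there is I.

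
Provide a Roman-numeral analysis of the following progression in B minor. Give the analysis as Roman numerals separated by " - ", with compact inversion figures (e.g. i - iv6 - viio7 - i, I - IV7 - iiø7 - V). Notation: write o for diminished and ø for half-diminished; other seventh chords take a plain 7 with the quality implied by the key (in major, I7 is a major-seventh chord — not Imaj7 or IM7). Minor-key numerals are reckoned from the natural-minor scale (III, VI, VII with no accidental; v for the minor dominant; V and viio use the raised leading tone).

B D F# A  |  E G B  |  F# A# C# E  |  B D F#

B-D-F#-A: minor seventh chord on B = scale degree 1 → i7.
E-G-B: root E is the subdominant; minor triad there is iv.
F#-A#-C#-E has root F#, degree 5 in B minor, so V7.
B-D-F#: minor triad on B = scale degree 1 → i.

i7 - iv - V7 - i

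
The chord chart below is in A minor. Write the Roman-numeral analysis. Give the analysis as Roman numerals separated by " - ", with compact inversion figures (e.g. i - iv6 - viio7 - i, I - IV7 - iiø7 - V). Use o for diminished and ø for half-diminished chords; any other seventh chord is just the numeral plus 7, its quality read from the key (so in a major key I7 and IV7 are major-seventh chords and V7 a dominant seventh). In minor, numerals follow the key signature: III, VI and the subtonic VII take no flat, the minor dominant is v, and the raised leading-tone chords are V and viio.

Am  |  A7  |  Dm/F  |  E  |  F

Am: minor triad on A = scale degree 1 → i.
A7: a dominant seventh chord on A, the applied dominant of iv → V7/iv.
Dm/F has root D, degree 4 in A minor, so iv6.
E has root E, degree 5 in A minor, so V.
F: major triad on F = scale degree 6 → VI.

i - V7/iv - iv6 - V - VI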